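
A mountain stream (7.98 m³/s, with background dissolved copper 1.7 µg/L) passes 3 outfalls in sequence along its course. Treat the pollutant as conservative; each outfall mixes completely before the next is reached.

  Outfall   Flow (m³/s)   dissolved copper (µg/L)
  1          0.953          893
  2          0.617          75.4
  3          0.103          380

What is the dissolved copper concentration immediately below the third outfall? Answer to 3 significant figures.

Outfall 1: combined Q = 8.933 m³/s; C = (7.980·1.700 + 0.9530·893.0)/8.933 = 96.79 µg/L.
Outfall 2: combined Q = 9.550 m³/s; C = (8.933·96.79 + 0.6170·75.40)/9.550 = 95.40 µg/L.
Outfall 3: combined Q = 9.653 m³/s; C = (9.550·95.40 + 0.1030·380.0)/9.653 = 98.44 µg/L.

98.4 µg/L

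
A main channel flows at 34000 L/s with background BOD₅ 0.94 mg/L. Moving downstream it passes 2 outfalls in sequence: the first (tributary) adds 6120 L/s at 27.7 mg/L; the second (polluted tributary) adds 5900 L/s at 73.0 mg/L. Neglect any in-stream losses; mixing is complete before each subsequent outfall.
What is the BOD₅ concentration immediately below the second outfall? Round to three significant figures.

Below outfall 1: Q → 40120 L/s, C = (34000·0.9400 + 6120·27.70)/40120 = 5.022 mg/L.
Below outfall 2: Q → 46020 L/s, C = (40120·5.022 + 5900·73.00)/46020 = 13.74 mg/L.

13.7 mg/L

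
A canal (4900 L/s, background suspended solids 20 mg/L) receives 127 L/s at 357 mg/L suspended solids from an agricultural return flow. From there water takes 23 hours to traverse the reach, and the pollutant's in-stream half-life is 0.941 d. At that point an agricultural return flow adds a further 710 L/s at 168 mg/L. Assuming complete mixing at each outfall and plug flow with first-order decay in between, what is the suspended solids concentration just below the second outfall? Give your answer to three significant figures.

33.1 mg/L

Mixed concentration C = ΣQC/ΣQ = (4900·20.00 + 127.0·357.0) / 5027 = 143300/5027 = 28.51 mg/L; combined flow 5027 L/s.
Half-life 0.941 d → k = ln 2 / 0.941 = 0.7366 d⁻¹.
First-order decay: C = 28.51·exp(−k·t) = 28.51·0.4937 = 14.08 mg/L.
At the second outfall, C = (5027·14.08 + 710.0·168.0) / (5027 + 710.0) = 33.13 mg/L.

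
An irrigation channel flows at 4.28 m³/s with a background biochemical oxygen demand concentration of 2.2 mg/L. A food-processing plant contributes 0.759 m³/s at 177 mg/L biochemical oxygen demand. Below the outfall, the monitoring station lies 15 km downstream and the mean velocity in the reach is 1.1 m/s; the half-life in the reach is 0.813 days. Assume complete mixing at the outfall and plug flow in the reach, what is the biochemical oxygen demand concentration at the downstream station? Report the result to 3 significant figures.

24.9 mg/L

Conservation of mass: C = (4.280·2.200 + 0.7590·177.0) / 5.039 = 143.8/5.039 = 28.53 mg/L.
Travel time t = 15·1000 / 1.1 = 13640 s = 3.788 h.
Half-life 0.813 d → k = ln 2 / 0.813 = 0.8526 d⁻¹.
First-order decay: C = 28.53·exp(−k·t) = 28.53·0.8741 = 24.94 mg/L.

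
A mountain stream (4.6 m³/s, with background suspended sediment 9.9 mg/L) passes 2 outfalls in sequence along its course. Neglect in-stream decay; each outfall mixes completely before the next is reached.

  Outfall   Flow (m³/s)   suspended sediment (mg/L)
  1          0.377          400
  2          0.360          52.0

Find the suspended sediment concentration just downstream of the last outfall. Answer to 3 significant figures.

After outfall 1: Q = 4.600 + 0.3770 = 4.977 m³/s; C = (4.600·9.900 + 0.3770·400.0)/4.977 = 39.45 mg/L.
After outfall 2: Q = 4.977 + 0.3600 = 5.337 m³/s; C = (4.977·39.45 + 0.3600·52.00)/5.337 = 40.30 mg/L.

40.3 mg/L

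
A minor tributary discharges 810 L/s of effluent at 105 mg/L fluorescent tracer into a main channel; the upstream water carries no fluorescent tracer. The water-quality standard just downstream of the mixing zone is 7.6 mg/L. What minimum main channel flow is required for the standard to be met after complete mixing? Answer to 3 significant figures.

10400 L/s

Set C_mix = 7.6: (Q·0 + 810.0·105.0) / (Q + 810.0) = 7.6
→ Q = 810.0·(105.0 − 7.6)/(7.6 − 0) = 10380 L/s.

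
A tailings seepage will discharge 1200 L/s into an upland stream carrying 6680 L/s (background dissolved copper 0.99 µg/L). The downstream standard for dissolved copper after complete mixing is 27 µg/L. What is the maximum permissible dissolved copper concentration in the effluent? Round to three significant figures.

172 µg/L

At the limit, (Qr·Cr + Qe·Cₑ)/(Qr + Qe) = 27:
Cₑ = (7880·27 − 6680·0.9900) / 1200 = 171.8 µg/L.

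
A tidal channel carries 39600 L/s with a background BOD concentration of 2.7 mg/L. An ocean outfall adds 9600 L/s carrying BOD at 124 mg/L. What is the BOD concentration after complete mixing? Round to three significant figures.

Flow-weighted average: C = (39600·2.700 + 9600·124.0) / 49200 = 1297000/49200 = 26.37 mg/L.

26.4 mg/L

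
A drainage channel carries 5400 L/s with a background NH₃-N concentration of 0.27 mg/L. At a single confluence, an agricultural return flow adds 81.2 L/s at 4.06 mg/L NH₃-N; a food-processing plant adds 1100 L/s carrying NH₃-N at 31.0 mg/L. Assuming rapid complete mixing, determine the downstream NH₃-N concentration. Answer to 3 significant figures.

5.45 mg/L

After mixing, C = (5400·0.2700 + 81.20·4.060 + 1100·31.00) / 6581 = 35890/6581 = 5.453 mg/L.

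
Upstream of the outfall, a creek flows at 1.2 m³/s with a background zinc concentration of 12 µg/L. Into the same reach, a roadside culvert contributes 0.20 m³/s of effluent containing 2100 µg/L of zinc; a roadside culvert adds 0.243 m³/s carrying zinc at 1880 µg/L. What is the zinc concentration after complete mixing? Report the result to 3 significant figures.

542 µg/L

Mixed concentration C = ΣQC/ΣQ = (1.200·12.00 + 0.2000·2100 + 0.2430·1880) / 1.643 = 891.2/1.643 = 542.4 µg/L.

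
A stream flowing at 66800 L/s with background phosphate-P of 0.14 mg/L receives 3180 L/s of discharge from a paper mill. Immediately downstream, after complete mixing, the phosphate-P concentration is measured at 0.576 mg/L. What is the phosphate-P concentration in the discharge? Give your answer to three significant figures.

Mass balance: 66800·0.1400 + 3180·Cₑ = 69980·0.5760
→ Cₑ = (69980·0.5760 − 66800·0.1400) / 3180 = 9.735 mg/L.

9.73 mg/L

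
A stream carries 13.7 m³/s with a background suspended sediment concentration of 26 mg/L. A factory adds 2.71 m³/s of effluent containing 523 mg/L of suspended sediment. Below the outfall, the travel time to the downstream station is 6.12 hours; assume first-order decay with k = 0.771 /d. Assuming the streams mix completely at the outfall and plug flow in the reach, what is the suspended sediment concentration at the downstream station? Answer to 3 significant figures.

After mixing, C = (13.70·26.00 + 2.710·523.0) / 16.41 = 1774/16.41 = 108.1 mg/L.
Decay over the reach: 108.1·exp(−kt) = 108.1·0.8215 = 88.79 mg/L.

88.8 mg/L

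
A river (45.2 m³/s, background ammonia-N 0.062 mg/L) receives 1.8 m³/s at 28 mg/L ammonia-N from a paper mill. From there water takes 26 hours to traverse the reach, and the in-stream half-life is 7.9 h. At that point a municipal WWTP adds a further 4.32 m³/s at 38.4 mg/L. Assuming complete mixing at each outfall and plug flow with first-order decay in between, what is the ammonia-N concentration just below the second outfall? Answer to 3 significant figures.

Mixed concentration C = ΣQC/ΣQ = (45.20·0.06200 + 1.800·28.00) / 47.00 = 53.20/47.00 = 1.132 mg/L; combined flow 47.00 m³/s.
Half-life 7.9 h → k = ln 2 / 7.9 = 0.08774 h⁻¹ = 2.106 d⁻¹.
After decay, C = 1.132 × e^(−kt) = 1.132 × 0.1022 = 0.1156 mg/L.
At the second outfall, C = (47.00·0.1156 + 4.320·38.40) / (47.00 + 4.320) = 3.338 mg/L.

3.34 mg/L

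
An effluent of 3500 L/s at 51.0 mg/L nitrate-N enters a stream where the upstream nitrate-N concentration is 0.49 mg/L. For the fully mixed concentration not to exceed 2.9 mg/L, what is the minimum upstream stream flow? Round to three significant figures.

Set C_mix = 2.9: (Q·0.4900 + 3500·51.00) / (Q + 3500) = 2.9
→ Q = 3500·(51.00 − 2.9)/(2.9 − 0.4900) = 69850 L/s.

69900 L/s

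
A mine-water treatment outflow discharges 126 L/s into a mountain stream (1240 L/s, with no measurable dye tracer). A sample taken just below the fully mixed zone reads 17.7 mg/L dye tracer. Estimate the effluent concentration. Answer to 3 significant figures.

Mass balance: 1240·0 + 126.0·Cₑ = 1366·17.70
→ Cₑ = (1366·17.70 − 1240·0) / 126.0 = 191.9 mg/L.

192 mg/L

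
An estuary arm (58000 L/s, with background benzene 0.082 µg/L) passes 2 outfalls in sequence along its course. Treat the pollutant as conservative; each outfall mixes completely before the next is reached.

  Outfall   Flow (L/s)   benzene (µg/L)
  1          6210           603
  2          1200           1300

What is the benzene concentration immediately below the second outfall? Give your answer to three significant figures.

After outfall 1: Q = 58000 + 6210 = 64210 L/s; C = (58000·0.08200 + 6210·603.0)/64210 = 58.39 µg/L.
After outfall 2: Q = 64210 + 1200 = 65410 L/s; C = (64210·58.39 + 1200·1300)/65410 = 81.17 µg/L.

81.2 µg/L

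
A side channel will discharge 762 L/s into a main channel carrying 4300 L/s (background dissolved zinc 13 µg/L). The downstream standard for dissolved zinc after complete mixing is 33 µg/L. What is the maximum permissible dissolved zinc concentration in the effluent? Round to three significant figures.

At the limit, (Qr·Cr + Qe·Cₑ)/(Qr + Qe) = 33:
Cₑ = (5062·33 − 4300·13.00) / 762.0 = 145.9 µg/L.

146 µg/L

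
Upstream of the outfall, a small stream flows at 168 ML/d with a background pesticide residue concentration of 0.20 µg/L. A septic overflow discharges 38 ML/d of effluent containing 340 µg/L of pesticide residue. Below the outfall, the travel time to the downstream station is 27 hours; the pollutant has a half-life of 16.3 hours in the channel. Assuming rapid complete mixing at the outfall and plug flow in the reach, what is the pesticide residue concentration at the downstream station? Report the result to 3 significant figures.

After mixing, C = (168.0·0.2000 + 38.00·340.0) / 206.0 = 12950/206.0 = 62.88 µg/L.
Half-life 16.3 h → k = ln 2 / 16.3 = 0.04252 h⁻¹ = 1.021 d⁻¹.
First-order decay: C = 62.88·exp(−k·t) = 62.88·0.3172 = 19.95 µg/L.

19.9 µg/L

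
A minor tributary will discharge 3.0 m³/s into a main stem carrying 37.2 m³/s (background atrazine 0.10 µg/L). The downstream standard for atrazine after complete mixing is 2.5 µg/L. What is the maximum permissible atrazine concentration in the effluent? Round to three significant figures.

At the limit, (Qr·Cr + Qe·Cₑ)/(Qr + Qe) = 2.5:
Cₑ = (40.20·2.5 − 37.20·0.1000) / 3.000 = 32.26 µg/L.

32.3 µg/L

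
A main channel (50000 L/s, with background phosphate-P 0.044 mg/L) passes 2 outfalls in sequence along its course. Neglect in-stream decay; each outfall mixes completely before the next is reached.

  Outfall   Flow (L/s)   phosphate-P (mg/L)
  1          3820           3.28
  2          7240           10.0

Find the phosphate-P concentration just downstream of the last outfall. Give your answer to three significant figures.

1.43 mg/L

Outfall 1: combined Q = 53820 L/s; C = (50000·0.04400 + 3820·3.280)/53820 = 0.2737 mg/L.
Outfall 2: combined Q = 61060 L/s; C = (53820·0.2737 + 7240·10.00)/61060 = 1.427 mg/L.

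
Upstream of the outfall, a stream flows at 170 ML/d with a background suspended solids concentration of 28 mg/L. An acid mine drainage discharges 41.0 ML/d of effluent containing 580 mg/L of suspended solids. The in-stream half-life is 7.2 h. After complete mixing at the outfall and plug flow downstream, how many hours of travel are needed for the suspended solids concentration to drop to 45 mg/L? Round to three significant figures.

11.4 h

Flow-weighted average: C = (170.0·28.00 + 41.00·580.0) / 211.0 = 28540/211.0 = 135.3 mg/L.
Half-life 7.2 h → k = ln 2 / 7.2 = 0.09627 h⁻¹ = 2.310 d⁻¹.
135.3·exp(−k·t) = 45 → t = ln(135.3/45)/k = 41150 s = 11.43 h.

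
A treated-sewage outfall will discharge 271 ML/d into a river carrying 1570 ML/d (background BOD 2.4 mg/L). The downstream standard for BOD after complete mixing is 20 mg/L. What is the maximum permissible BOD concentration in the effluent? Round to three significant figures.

At the limit, (Qr·Cr + Qe·Cₑ)/(Qr + Qe) = 20:
Cₑ = (1841·20 − 1570·2.400) / 271.0 = 122.0 mg/L.

122 mg/L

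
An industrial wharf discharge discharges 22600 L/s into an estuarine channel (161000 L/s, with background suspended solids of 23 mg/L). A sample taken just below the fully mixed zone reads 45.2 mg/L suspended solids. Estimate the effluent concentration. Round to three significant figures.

203 mg/L

Mass balance: 161000·23.00 + 22600·Cₑ = 183600·45.20
→ Cₑ = (183600·45.20 − 161000·23.00) / 22600 = 203.4 mg/L.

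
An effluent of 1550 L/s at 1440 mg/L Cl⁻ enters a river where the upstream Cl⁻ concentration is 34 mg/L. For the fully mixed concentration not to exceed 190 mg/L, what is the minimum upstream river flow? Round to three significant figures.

12400 L/s

Set C_mix = 190: (Q·34.00 + 1550·1440) / (Q + 1550) = 190
→ Q = 1550·(1440 − 190)/(190 − 34.00) = 12420 L/s.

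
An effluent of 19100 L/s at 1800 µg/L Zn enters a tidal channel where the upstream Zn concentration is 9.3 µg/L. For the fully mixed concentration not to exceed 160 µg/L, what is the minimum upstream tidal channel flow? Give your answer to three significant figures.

208000 L/s

Set C_mix = 160: (Q·9.300 + 19100·1800) / (Q + 19100) = 160
→ Q = 19100·(1800 − 160)/(160 − 9.300) = 207900 L/s.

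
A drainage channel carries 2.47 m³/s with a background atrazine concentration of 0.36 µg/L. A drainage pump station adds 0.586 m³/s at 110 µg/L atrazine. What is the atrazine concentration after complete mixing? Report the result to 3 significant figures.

After mixing, C = (2.470·0.3600 + 0.5860·110.0) / 3.056 = 65.35/3.056 = 21.38 µg/L.

21.4 µg/L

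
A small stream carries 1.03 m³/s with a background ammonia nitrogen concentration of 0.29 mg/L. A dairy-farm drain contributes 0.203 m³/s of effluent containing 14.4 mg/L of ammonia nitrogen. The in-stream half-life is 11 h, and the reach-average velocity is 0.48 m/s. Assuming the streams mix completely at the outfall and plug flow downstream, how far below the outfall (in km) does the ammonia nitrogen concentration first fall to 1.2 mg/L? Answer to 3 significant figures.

21.3 km

Flow-weighted average: C = (1.030·0.2900 + 0.2030·14.40) / 1.233 = 3.222/1.233 = 2.613 mg/L.
Half-life 11 h → k = ln 2 / 11 = 0.06301 h⁻¹ = 1.512 d⁻¹.
Set 2.613·exp(−k·t) = 1.2 → t = ln(2.613/1.2)/k = 44460 s = 12.35 h.
Distance = v·t = 0.48·44460 = 21340 m = 21.34 km.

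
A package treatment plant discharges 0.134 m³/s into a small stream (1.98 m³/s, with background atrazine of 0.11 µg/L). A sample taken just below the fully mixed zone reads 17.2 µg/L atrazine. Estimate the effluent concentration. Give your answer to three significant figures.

Mass balance: 1.980·0.1100 + 0.1340·Cₑ = 2.114·17.20
→ Cₑ = (2.114·17.20 − 1.980·0.1100) / 0.1340 = 269.7 µg/L.

270 µg/L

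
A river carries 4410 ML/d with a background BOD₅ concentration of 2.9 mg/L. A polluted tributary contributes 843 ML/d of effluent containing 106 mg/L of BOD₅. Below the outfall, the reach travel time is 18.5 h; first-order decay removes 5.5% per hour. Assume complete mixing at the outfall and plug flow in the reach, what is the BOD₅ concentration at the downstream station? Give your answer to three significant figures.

6.83 mg/L

After mixing, C = (4410·2.900 + 843.0·106.0) / 5253 = 102100/5253 = 19.45 mg/L.
5.5%/h lost → k = −ln(1 − 0.055) = 0.05657 h⁻¹.
First-order decay: C = 19.45·exp(−k·t) = 19.45·0.3511 = 6.828 mg/L.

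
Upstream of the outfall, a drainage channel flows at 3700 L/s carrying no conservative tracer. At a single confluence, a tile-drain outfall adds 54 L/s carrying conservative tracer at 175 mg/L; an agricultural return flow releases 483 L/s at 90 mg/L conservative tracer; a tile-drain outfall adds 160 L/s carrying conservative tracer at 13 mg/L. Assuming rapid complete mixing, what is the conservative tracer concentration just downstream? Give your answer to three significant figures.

12.5 mg/L

Conservation of mass: C = (3700·0 + 54.00·175.0 + 483.0·90.00 + 160.0·13.00) / 4397 = 55000/4397 = 12.51 mg/L.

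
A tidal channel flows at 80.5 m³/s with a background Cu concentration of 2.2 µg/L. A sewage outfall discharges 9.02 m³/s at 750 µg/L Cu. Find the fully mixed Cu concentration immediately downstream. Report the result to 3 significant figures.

After mixing, C = (80.50·2.200 + 9.020·750.0) / 89.52 = 6942/89.52 = 77.55 µg/L.

77.5 µg/L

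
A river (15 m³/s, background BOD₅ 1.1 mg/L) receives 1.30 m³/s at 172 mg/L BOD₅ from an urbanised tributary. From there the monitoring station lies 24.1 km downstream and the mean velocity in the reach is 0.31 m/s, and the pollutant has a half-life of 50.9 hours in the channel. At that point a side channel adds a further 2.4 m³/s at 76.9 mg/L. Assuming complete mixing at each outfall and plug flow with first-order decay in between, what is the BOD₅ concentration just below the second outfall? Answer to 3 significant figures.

Conservation of mass: C = (15.00·1.100 + 1.300·172.0) / 16.30 = 240.1/16.30 = 14.73 mg/L; combined flow 16.30 m³/s.
Travel time t = 24.1·1000 / 0.31 = 77740 s = 21.59 h.
Half-life 50.9 h → k = ln 2 / 50.9 = 0.01362 h⁻¹ = 0.3268 d⁻¹.
Applying C = C₀e^(−kt): 14.73 × 0.7452 = 10.98 mg/L.
Second outfall: C = (16.30·10.98 + 2.400·76.90)/18.70 = 19.44 mg/L.

19.4 mg/L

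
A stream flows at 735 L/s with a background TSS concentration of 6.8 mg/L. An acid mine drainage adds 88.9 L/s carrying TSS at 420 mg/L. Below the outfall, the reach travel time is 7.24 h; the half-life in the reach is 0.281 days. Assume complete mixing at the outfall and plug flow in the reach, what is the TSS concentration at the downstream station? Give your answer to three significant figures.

Flow-weighted average: C = (735.0·6.800 + 88.90·420.0) / 823.9 = 42340/823.9 = 51.38 mg/L.
Half-life 0.281 d → k = ln 2 / 0.281 = 2.467 d⁻¹.
Applying C = C₀e^(−kt): 51.38 × 0.4751 = 24.42 mg/L.

24.4 mg/L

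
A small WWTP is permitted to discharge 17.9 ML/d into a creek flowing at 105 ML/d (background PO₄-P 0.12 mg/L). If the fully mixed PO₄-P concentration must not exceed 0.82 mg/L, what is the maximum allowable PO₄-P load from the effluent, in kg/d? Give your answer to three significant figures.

Mass balance at the limit: 105.0·0.1200 + 17.90·Cₑ = 122.9·0.82 → Cₑ = 4.926 mg/L.
17.90 ML/d = 0.2072 m³/s. Load = 0.2072 m³/s × 4.926 g/m³ × 86 400 s/d = 88.18 kg/d.

88.2 kg/d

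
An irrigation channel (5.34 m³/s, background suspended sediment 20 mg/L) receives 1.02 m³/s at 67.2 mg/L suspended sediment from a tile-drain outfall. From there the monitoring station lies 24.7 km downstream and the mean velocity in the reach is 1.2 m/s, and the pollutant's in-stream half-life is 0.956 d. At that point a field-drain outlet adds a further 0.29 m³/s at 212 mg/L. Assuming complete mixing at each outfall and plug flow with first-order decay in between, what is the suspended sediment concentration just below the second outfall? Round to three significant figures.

31.4 mg/L

Mass balance: C = (5.340·20.00 + 1.020·67.20) / 6.360 = 175.3/6.360 = 27.57 mg/L; combined flow 6.360 m³/s.
Travel time t = 24.7·1000 / 1.2 = 20580 s = 5.718 h.
Half-life 0.956 d → k = ln 2 / 0.956 = 0.7250 d⁻¹.
First-order decay: C = 27.57·exp(−k·t) = 27.57·0.8414 = 23.20 mg/L.
Second outfall: C = (6.360·23.20 + 0.2900·212.0)/6.650 = 31.43 mg/L.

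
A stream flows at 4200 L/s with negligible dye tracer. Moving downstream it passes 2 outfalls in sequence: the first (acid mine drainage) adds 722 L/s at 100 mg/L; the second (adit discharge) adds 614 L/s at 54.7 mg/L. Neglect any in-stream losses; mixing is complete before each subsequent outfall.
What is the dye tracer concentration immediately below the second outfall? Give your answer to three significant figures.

19.1 mg/L

Outfall 1: combined Q = 4922 L/s; C = (4200·0 + 722.0·100.0)/4922 = 14.67 mg/L.
Outfall 2: combined Q = 5536 L/s; C = (4922·14.67 + 614.0·54.70)/5536 = 19.11 mg/L.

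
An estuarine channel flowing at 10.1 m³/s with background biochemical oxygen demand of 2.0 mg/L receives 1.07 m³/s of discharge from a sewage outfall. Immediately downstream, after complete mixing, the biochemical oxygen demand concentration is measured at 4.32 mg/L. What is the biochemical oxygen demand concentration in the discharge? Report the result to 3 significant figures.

Mass balance: 10.10·2.000 + 1.070·Cₑ = 11.17·4.320
→ Cₑ = (11.17·4.320 − 10.10·2.000) / 1.070 = 26.22 mg/L.

26.2 mg/L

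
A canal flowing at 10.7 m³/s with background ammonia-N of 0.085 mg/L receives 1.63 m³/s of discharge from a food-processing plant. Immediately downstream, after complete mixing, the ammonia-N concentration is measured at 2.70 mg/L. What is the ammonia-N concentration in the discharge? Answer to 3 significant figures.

19.9 mg/L

Mass balance: 10.70·0.08500 + 1.630·Cₑ = 12.33·2.700
→ Cₑ = (12.33·2.700 − 10.70·0.08500) / 1.630 = 19.87 mg/L.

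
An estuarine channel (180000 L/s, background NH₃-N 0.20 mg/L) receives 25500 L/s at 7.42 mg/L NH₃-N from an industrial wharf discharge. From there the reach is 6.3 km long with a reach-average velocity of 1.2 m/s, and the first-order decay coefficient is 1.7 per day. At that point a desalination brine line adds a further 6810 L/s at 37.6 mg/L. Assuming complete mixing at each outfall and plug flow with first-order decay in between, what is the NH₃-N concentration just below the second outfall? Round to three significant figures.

2.16 mg/L

After mixing, C = (180000·0.2000 + 25500·7.420) / 205500 = 225200/205500 = 1.096 mg/L; combined flow 205500 L/s.
Travel time t = 6.3·1000 / 1.2 = 5250 s = 1.458 h.
After decay, C = 1.096 × e^(−kt) = 1.096 × 0.9019 = 0.9884 mg/L.
At the second outfall, C = (205500·0.9884 + 6810·37.60) / (205500 + 6810) = 2.163 mg/L.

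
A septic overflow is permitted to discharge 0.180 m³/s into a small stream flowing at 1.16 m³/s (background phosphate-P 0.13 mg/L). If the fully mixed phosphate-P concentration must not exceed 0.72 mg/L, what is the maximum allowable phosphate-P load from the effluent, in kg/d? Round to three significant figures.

70.3 kg/d

Mass balance at the limit: 1.160·0.1300 + 0.1800·Cₑ = 1.340·0.72 → Cₑ = 4.522 mg/L.
Load = 0.1800 m³/s × 4.522 g/m³ × 86 400 s/d = 70.33 kg/d.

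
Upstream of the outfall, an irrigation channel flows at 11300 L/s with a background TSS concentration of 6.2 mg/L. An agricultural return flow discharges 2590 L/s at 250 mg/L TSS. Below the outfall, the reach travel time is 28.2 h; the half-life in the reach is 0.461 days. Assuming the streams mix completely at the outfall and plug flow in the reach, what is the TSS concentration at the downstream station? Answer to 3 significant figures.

8.83 mg/L

Mass balance: C = (11300·6.200 + 2590·250.0) / 13890 = 717600/13890 = 51.66 mg/L.
Half-life 0.461 d → k = ln 2 / 0.461 = 1.504 d⁻¹.
After decay, C = 51.66 × e^(−kt) = 51.66 × 0.1709 = 8.829 mg/L.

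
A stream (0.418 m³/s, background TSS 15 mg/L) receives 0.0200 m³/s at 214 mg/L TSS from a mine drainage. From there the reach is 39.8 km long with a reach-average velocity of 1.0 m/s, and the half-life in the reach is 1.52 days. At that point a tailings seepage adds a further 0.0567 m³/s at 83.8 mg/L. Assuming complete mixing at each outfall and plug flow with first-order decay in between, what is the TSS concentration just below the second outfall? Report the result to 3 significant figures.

26.9 mg/L

After mixing, C = (0.4180·15.00 + 0.02000·214.0) / 0.4380 = 10.55/0.4380 = 24.09 mg/L; combined flow 0.4380 m³/s.
Travel time t = 39.8·1000 / 1.0 = 39800 s = 11.06 h.
Half-life 1.52 d → k = ln 2 / 1.52 = 0.4560 d⁻¹.
First-order decay: C = 24.09·exp(−k·t) = 24.09·0.8105 = 19.52 mg/L.
At the second outfall, C = (0.4380·19.52 + 0.05670·83.80) / (0.4380 + 0.05670) = 26.89 mg/L.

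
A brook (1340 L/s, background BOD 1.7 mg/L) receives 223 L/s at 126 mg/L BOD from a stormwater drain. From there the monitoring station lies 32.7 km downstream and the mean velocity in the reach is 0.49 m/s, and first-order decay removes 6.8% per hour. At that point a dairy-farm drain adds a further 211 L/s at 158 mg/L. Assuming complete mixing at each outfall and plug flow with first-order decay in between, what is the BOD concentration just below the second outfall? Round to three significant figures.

Mixed concentration C = ΣQC/ΣQ = (1340·1.700 + 223.0·126.0) / 1563 = 30380/1563 = 19.43 mg/L; combined flow 1563 L/s.
Travel time t = 32.7·1000 / 0.49 = 66730 s = 18.54 h.
6.8%/h lost → k = −ln(1 − 0.068) = 0.07042 h⁻¹.
After decay, C = 19.43 × e^(−kt) = 19.43 × 0.2711 = 5.268 mg/L.
Second outfall: C = (1563·5.268 + 211.0·158.0)/1774 = 23.43 mg/L.

23.4 mg/L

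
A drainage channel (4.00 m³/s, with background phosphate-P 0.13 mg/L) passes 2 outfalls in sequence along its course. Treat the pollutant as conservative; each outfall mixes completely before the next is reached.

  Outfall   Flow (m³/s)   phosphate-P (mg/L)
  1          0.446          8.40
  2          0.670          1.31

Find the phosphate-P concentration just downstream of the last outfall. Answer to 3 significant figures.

1.01 mg/L

Outfall 1: combined Q = 4.446 m³/s; C = (4.000·0.1300 + 0.4460·8.400)/4.446 = 0.9596 mg/L.
Outfall 2: combined Q = 5.116 m³/s; C = (4.446·0.9596 + 0.6700·1.310)/5.116 = 1.005 mg/L.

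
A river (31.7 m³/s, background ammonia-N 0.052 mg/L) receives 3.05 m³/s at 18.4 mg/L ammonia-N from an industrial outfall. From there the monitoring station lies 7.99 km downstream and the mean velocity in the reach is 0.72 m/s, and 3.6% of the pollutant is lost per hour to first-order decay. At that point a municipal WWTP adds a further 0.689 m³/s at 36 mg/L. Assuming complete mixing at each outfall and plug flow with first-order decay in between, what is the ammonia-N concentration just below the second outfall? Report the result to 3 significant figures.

2.16 mg/L

Mass balance: C = (31.70·0.05200 + 3.050·18.40) / 34.75 = 57.77/34.75 = 1.662 mg/L; combined flow 34.75 m³/s.
Travel time t = 7.99·1000 / 0.72 = 11100 s = 3.083 h.
3.6%/h lost → k = −ln(1 − 0.036) = 0.03666 h⁻¹.
After decay, C = 1.662 × e^(−kt) = 1.662 × 0.8931 = 1.485 mg/L.
Second outfall: C = (34.75·1.485 + 0.6890·36.00)/35.44 = 2.156 mg/L.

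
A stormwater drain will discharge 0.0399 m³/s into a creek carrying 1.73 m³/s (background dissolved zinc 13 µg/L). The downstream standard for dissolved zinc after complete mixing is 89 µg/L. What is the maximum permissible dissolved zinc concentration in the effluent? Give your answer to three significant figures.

3380 µg/L

At the limit, (Qr·Cr + Qe·Cₑ)/(Qr + Qe) = 89:
Cₑ = (1.770·89 − 1.730·13.00) / 0.03990 = 3384 µg/L.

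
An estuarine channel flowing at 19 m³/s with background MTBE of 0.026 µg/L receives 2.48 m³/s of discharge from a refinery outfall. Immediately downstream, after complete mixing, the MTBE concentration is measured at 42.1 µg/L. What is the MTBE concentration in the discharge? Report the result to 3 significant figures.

364 µg/L

Mass balance: 19.00·0.02600 + 2.480·Cₑ = 21.48·42.10
→ Cₑ = (21.48·42.10 − 19.00·0.02600) / 2.480 = 364.4 µg/L.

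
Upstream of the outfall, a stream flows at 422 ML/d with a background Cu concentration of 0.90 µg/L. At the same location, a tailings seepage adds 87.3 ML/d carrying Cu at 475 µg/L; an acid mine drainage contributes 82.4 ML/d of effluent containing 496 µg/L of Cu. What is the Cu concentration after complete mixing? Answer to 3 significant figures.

140 µg/L

Mass balance: C = (422.0·0.9000 + 87.30·475.0 + 82.40·496.0) / 591.7 = 82720/591.7 = 139.8 µg/L.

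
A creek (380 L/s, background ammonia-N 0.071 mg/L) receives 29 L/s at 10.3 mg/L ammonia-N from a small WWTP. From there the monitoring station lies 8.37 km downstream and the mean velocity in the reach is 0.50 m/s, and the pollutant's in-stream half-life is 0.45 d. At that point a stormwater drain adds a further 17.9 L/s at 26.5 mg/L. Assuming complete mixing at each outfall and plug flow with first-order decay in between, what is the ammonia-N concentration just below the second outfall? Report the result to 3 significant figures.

1.68 mg/L

Mixed concentration C = ΣQC/ΣQ = (380.0·0.07100 + 29.00·10.30) / 409.0 = 325.7/409.0 = 0.7963 mg/L; combined flow 409.0 L/s.
Travel time t = 8.37·1000 / 0.50 = 16740 s = 4.650 h.
Half-life 0.45 d → k = ln 2 / 0.45 = 1.540 d⁻¹.
Decay over the reach: 0.7963·exp(−kt) = 0.7963·0.7420 = 0.5908 mg/L.
At the second outfall, C = (409.0·0.5908 + 17.90·26.50) / (409.0 + 17.90) = 1.677 mg/L.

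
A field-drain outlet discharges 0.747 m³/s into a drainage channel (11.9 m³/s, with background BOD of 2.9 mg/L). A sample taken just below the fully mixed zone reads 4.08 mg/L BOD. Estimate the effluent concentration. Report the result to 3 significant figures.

Mass balance: 11.90·2.900 + 0.7470·Cₑ = 12.65·4.080
→ Cₑ = (12.65·4.080 − 11.90·2.900) / 0.7470 = 22.88 mg/L.

22.9 mg/L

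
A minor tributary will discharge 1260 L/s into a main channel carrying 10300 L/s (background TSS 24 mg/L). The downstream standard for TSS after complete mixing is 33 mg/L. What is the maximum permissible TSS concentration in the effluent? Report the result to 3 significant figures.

At the limit, (Qr·Cr + Qe·Cₑ)/(Qr + Qe) = 33:
Cₑ = (11560·33 − 10300·24.00) / 1260 = 106.6 mg/L.

107 mg/L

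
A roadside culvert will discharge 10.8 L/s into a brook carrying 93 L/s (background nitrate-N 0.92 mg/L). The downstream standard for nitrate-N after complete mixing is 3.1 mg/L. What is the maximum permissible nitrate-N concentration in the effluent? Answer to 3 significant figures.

At the limit, (Qr·Cr + Qe·Cₑ)/(Qr + Qe) = 3.1:
Cₑ = (103.8·3.1 − 93.00·0.9200) / 10.80 = 21.87 mg/L.

21.9 mg/L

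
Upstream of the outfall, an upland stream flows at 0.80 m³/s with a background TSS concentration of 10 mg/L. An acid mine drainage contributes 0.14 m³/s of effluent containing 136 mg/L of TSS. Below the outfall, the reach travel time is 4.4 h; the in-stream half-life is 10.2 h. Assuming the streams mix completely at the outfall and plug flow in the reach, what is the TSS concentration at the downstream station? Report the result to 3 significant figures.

21.3 mg/L

After mixing, C = (0.8000·10.00 + 0.1400·136.0) / 0.9400 = 27.04/0.9400 = 28.77 mg/L.
Half-life 10.2 h → k = ln 2 / 10.2 = 0.06796 h⁻¹ = 1.631 d⁻¹.
First-order decay: C = 28.77·exp(−k·t) = 28.77·0.7416 = 21.33 mg/L.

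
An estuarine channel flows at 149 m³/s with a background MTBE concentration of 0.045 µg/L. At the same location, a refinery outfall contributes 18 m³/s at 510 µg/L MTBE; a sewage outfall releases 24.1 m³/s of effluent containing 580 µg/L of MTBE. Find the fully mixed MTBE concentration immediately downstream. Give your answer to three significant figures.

Flow-weighted average: C = (149.0·0.04500 + 18.00·510.0 + 24.10·580.0) / 191.1 = 23160/191.1 = 121.2 µg/L.

121 µg/L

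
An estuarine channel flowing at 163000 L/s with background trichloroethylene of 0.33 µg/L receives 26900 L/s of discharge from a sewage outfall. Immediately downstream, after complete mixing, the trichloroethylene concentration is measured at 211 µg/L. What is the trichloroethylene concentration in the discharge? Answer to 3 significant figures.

1490 µg/L

Mass balance: 163000·0.3300 + 26900·Cₑ = 189900·211.0
→ Cₑ = (189900·211.0 − 163000·0.3300) / 26900 = 1488 µg/L.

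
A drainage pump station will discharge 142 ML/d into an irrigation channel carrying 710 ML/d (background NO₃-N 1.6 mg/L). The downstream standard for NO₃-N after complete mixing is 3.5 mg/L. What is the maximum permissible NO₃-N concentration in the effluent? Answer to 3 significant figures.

13.0 mg/L

At the limit, (Qr·Cr + Qe·Cₑ)/(Qr + Qe) = 3.5:
Cₑ = (852.0·3.5 − 710.0·1.600) / 142.0 = 13.00 mg/L.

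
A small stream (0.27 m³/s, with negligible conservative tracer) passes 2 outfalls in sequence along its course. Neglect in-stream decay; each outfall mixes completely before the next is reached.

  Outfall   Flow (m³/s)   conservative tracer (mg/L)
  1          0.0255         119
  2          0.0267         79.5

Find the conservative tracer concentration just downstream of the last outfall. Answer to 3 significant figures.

16.0 mg/L

Outfall 1: combined Q = 0.2955 m³/s; C = (0.2700·0 + 0.02550·119.0)/0.2955 = 10.27 mg/L.
Outfall 2: combined Q = 0.3222 m³/s; C = (0.2955·10.27 + 0.02670·79.50)/0.3222 = 16.01 mg/L.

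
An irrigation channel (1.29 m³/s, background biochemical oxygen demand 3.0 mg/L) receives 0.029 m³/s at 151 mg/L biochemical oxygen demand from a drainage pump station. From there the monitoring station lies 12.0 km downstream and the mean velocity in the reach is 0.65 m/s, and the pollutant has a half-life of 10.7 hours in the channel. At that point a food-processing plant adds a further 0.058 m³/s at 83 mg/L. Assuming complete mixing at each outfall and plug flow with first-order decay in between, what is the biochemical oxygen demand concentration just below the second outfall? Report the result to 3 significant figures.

7.79 mg/L

Mass balance: C = (1.290·3.000 + 0.02900·151.0) / 1.319 = 8.249/1.319 = 6.254 mg/L; combined flow 1.319 m³/s.
Travel time t = 12.0·1000 / 0.65 = 18460 s = 5.128 h.
Half-life 10.7 h → k = ln 2 / 10.7 = 0.06478 h⁻¹ = 1.555 d⁻¹.
After decay, C = 6.254 × e^(−kt) = 6.254 × 0.7173 = 4.486 mg/L.
Second outfall: C = (1.319·4.486 + 0.05800·83.00)/1.377 = 7.793 mg/L.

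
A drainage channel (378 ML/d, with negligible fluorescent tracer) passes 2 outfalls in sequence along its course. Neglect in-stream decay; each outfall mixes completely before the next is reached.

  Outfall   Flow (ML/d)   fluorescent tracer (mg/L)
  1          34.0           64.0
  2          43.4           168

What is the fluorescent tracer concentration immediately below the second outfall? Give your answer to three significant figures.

20.8 mg/L

Below outfall 1: Q → 412.0 ML/d, C = (378.0·0 + 34.00·64.00)/412.0 = 5.282 mg/L.
Below outfall 2: Q → 455.4 ML/d, C = (412.0·5.282 + 43.40·168.0)/455.4 = 20.79 mg/L.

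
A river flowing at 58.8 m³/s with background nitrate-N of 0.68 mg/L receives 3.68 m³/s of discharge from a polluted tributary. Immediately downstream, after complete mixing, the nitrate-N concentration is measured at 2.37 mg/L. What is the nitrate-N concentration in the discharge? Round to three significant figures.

29.4 mg/L

Mass balance: 58.80·0.6800 + 3.680·Cₑ = 62.48·2.370
→ Cₑ = (62.48·2.370 − 58.80·0.6800) / 3.680 = 29.37 mg/L.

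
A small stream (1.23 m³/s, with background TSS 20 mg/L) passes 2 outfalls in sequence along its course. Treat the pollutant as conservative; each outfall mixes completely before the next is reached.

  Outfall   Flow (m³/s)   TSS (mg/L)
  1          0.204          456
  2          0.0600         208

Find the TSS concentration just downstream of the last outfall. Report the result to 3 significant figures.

87.1 mg/L

Below outfall 1: Q → 1.434 m³/s, C = (1.230·20.00 + 0.2040·456.0)/1.434 = 82.03 mg/L.
Below outfall 2: Q → 1.494 m³/s, C = (1.434·82.03 + 0.06000·208.0)/1.494 = 87.08 mg/L.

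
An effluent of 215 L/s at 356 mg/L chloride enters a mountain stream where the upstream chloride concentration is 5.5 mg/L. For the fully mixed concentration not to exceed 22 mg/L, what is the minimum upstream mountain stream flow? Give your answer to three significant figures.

Set C_mix = 22: (Q·5.500 + 215.0·356.0) / (Q + 215.0) = 22
→ Q = 215.0·(356.0 − 22)/(22 − 5.500) = 4352 L/s.

4350 L/s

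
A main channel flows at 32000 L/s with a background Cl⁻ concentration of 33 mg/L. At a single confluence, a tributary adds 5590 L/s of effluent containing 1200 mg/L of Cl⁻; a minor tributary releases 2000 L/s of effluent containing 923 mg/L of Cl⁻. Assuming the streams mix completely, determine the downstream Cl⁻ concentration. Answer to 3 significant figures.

243 mg/L

Conservation of mass: C = (32000·33.00 + 5590·1200 + 2000·923.0) / 39590 = 9610000/39590 = 242.7 mg/L.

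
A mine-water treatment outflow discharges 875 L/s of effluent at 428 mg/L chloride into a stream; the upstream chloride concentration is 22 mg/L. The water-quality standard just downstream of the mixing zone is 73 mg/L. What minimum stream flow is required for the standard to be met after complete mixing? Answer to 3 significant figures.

Set C_mix = 73: (Q·22.00 + 875.0·428.0) / (Q + 875.0) = 73
→ Q = 875.0·(428.0 − 73)/(73 − 22.00) = 6091 L/s.

6090 L/s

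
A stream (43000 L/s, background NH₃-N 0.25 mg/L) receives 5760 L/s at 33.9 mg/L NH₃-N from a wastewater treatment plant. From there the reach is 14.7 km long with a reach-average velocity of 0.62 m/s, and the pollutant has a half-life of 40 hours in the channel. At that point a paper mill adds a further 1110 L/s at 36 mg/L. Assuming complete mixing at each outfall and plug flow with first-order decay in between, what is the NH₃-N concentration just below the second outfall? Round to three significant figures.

4.49 mg/L

After mixing, C = (43000·0.2500 + 5760·33.90) / 48760 = 206000/48760 = 4.225 mg/L; combined flow 48760 L/s.
Travel time t = 14.7·1000 / 0.62 = 23710 s = 6.586 h.
Half-life 40 h → k = ln 2 / 40 = 0.01733 h⁻¹ = 0.4159 d⁻¹.
Applying C = C₀e^(−kt): 4.225 × 0.8921 = 3.769 mg/L.
Second outfall: C = (48760·3.769 + 1110·36.00)/49870 = 4.487 mg/L.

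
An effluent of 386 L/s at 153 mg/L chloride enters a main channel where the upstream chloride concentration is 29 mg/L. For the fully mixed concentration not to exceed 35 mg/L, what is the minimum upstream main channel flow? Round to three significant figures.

7590 L/s

Set C_mix = 35: (Q·29.00 + 386.0·153.0) / (Q + 386.0) = 35
→ Q = 386.0·(153.0 − 35)/(35 − 29.00) = 7591 L/s.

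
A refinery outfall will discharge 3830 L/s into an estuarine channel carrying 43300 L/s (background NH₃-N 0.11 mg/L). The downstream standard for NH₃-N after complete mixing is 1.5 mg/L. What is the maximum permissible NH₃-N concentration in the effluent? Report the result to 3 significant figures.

17.2 mg/L

At the limit, (Qr·Cr + Qe·Cₑ)/(Qr + Qe) = 1.5:
Cₑ = (47130·1.5 − 43300·0.1100) / 3830 = 17.21 mg/L.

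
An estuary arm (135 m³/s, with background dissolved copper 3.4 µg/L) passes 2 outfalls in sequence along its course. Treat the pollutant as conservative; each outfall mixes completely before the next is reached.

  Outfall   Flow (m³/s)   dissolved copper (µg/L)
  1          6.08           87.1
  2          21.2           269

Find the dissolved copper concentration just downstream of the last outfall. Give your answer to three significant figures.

Below outfall 1: Q → 141.1 m³/s, C = (135.0·3.400 + 6.080·87.10)/141.1 = 7.007 µg/L.
Below outfall 2: Q → 162.3 m³/s, C = (141.1·7.007 + 21.20·269.0)/162.3 = 41.23 µg/L.

41.2 µg/L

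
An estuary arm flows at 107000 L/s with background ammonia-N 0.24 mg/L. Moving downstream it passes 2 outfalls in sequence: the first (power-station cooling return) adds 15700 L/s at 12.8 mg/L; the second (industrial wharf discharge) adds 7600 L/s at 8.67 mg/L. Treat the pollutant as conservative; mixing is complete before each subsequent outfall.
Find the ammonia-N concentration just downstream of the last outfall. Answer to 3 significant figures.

2.25 mg/L

Below outfall 1: Q → 122700 L/s, C = (107000·0.2400 + 15700·12.80)/122700 = 1.847 mg/L.
Below outfall 2: Q → 130300 L/s, C = (122700·1.847 + 7600·8.670)/130300 = 2.245 mg/L.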